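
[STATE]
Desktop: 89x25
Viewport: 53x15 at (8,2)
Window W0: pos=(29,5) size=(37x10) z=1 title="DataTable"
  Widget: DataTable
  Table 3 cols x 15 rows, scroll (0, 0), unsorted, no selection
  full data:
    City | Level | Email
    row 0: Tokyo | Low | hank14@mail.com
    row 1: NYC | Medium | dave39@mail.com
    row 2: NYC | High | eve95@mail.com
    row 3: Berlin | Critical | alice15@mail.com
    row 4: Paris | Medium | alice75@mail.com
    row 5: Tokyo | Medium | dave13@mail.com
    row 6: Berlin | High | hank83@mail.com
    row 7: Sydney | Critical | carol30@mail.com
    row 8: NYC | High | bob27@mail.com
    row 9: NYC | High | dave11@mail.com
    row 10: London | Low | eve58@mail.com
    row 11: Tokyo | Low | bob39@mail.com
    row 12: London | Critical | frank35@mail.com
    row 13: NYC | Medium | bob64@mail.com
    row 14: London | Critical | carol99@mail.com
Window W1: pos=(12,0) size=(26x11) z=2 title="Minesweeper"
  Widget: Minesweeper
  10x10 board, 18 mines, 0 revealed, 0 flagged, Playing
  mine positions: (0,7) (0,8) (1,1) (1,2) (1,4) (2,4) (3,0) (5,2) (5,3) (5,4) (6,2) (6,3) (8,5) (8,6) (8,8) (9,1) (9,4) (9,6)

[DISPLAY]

    ┠────────────────────────┨                       
    ┃■■■■■■■■■■              ┃                       
    ┃■■■■■■■■■■              ┃                       
    ┃■■■■■■■■■■              ┃━━━━━━━━━━━━━━━━━━━━━━━
    ┃■■■■■■■■■■              ┃le                     
    ┃■■■■■■■■■■              ┃───────────────────────
    ┃■■■■■■■■■■              ┃evel   │Email          
    ┃■■■■■■■■■■              ┃───────┼───────────────
    ┗━━━━━━━━━━━━━━━━━━━━━━━━┛ow     │hank14@mail.com
                     ┃NYC   │Medium  │dave39@mail.com
                     ┃NYC   │High    │eve95@mail.com 
                     ┃Berlin│Critical│alice15@mail.co
                     ┗━━━━━━━━━━━━━━━━━━━━━━━━━━━━━━━
                                                     
                                                     


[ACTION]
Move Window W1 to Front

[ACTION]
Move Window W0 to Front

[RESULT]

    ┠────────────────────────┨                       
    ┃■■■■■■■■■■              ┃                       
    ┃■■■■■■■■■■              ┃                       
    ┃■■■■■■■■■■      ┏━━━━━━━━━━━━━━━━━━━━━━━━━━━━━━━
    ┃■■■■■■■■■■      ┃ DataTable                     
    ┃■■■■■■■■■■      ┠───────────────────────────────
    ┃■■■■■■■■■■      ┃City  │Level   │Email          
    ┃■■■■■■■■■■      ┃──────┼────────┼───────────────
    ┗━━━━━━━━━━━━━━━━┃Tokyo │Low     │hank14@mail.com
                     ┃NYC   │Medium  │dave39@mail.com
                     ┃NYC   │High    │eve95@mail.com 
                     ┃Berlin│Critical│alice15@mail.co
                     ┗━━━━━━━━━━━━━━━━━━━━━━━━━━━━━━━
                                                     
                                                     


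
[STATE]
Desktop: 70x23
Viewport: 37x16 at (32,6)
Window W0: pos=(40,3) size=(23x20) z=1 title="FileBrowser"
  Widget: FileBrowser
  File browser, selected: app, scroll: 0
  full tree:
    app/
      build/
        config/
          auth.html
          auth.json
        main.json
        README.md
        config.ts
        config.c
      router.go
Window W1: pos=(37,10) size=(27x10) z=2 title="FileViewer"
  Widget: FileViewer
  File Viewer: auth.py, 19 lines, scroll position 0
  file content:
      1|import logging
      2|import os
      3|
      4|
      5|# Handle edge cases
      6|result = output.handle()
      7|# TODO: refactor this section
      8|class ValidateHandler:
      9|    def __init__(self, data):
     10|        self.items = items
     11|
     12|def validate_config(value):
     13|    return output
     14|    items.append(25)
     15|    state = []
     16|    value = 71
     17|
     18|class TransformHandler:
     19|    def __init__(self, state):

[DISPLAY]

        ┃> [-] app/           ┃      
        ┃    [+] build/       ┃      
        ┃    router.go        ┃      
        ┃                     ┃      
     ┏━━━━━━━━━━━━━━━━━━━━━━━━━┓     
     ┃ FileViewer              ┃     
     ┠─────────────────────────┨     
     ┃import logging          ▲┃     
     ┃import os               █┃     
     ┃                        ░┃     
     ┃                        ░┃     
     ┃# Handle edge cases     ░┃     
     ┃result = output.handle()▼┃     
     ┗━━━━━━━━━━━━━━━━━━━━━━━━━┛     
        ┃                     ┃      
        ┃                     ┃      


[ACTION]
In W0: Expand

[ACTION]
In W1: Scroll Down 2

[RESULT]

        ┃> [-] app/           ┃      
        ┃    [+] build/       ┃      
        ┃    router.go        ┃      
        ┃                     ┃      
     ┏━━━━━━━━━━━━━━━━━━━━━━━━━┓     
     ┃ FileViewer              ┃     
     ┠─────────────────────────┨     
     ┃                        ▲┃     
     ┃                        █┃     
     ┃# Handle edge cases     ░┃     
     ┃result = output.handle()░┃     
     ┃# TODO: refactor this se░┃     
     ┃class ValidateHandler:  ▼┃     
     ┗━━━━━━━━━━━━━━━━━━━━━━━━━┛     
        ┃                     ┃      
        ┃                     ┃      


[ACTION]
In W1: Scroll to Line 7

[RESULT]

        ┃> [-] app/           ┃      
        ┃    [+] build/       ┃      
        ┃    router.go        ┃      
        ┃                     ┃      
     ┏━━━━━━━━━━━━━━━━━━━━━━━━━┓     
     ┃ FileViewer              ┃     
     ┠─────────────────────────┨     
     ┃# TODO: refactor this se▲┃     
     ┃class ValidateHandler:  ░┃     
     ┃    def __init__(self, d█┃     
     ┃        self.items = ite░┃     
     ┃                        ░┃     
     ┃def validate_config(valu▼┃     
     ┗━━━━━━━━━━━━━━━━━━━━━━━━━┛     
        ┃                     ┃      
        ┃                     ┃      


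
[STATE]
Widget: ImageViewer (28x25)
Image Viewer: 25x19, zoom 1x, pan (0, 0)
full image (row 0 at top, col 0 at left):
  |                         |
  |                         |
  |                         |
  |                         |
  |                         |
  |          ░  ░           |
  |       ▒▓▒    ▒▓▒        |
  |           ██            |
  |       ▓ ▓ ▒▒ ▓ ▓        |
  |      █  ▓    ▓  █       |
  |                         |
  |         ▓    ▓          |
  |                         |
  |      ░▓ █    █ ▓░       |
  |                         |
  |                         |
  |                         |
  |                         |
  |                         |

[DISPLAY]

                            
                            
                            
                            
                            
          ░  ░              
       ▒▓▒    ▒▓▒           
           ██               
       ▓ ▓ ▒▒ ▓ ▓           
      █  ▓    ▓  █          
                            
         ▓    ▓             
                            
      ░▓ █    █ ▓░          
                            
                            
                            
                            
                            
                            
                            
                            
                            
                            
                            


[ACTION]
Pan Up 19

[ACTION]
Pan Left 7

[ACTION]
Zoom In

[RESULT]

                            
                            
                            
                            
                            
                            
                            
                            
                            
                            
                    ░░    ░░
                    ░░    ░░
              ▒▒▓▓▒▒        
              ▒▒▓▓▒▒        
                      ████  
                      ████  
              ▓▓  ▓▓  ▒▒▒▒  
              ▓▓  ▓▓  ▒▒▒▒  
            ██    ▓▓        
            ██    ▓▓        
                            
                            
                  ▓▓        
                  ▓▓        
                            


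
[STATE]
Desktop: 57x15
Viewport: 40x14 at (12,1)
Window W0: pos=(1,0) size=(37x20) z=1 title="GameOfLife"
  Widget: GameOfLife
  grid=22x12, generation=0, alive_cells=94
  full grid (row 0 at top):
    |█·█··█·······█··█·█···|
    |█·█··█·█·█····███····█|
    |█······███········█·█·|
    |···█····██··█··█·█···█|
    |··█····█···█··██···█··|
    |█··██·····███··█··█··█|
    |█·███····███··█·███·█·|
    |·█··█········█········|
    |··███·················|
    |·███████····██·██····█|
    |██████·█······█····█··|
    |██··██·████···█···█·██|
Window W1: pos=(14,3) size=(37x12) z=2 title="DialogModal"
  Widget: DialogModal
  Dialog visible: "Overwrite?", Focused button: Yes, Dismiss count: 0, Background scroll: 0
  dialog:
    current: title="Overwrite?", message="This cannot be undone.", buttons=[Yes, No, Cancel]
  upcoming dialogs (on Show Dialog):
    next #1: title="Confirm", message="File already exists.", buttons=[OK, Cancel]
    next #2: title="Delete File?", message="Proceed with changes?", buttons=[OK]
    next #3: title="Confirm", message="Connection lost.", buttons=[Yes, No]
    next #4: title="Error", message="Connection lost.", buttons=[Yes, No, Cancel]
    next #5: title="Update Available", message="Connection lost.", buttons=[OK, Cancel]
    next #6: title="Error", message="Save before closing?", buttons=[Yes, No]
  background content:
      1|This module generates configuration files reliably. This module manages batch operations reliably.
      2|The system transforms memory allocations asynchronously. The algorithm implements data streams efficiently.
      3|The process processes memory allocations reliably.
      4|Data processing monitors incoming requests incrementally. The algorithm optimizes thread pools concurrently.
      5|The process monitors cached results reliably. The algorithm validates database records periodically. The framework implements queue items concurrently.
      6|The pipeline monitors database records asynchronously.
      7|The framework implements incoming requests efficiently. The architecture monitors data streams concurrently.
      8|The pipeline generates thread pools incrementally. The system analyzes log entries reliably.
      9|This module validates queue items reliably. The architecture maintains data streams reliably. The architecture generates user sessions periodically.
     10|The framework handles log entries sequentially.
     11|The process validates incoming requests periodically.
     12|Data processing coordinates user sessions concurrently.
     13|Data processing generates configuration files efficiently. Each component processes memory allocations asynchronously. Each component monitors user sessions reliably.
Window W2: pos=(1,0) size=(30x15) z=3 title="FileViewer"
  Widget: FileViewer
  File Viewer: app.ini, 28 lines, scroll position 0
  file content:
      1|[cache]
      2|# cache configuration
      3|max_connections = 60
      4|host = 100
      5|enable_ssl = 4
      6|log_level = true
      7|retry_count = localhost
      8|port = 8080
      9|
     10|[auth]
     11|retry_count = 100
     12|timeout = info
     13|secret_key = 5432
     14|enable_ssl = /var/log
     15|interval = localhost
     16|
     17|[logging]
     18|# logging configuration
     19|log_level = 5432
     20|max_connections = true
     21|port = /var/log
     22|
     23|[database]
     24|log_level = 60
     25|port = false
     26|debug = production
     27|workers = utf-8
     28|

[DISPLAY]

r                 ┃      ┃              
──────────────────┨──────┨              
                 ▲┃━━━━━━━━━━━━━━━━━━━┓ 
nfiguration      █┃                   ┃ 
tions = 60       ░┃───────────────────┨ 
                 ░┃rates configuration┃ 
 = 4             ░┃─────────────┐lloca┃ 
= true           ░┃write?       │lloca┃ 
t = localhost    ░┃t be undone. │ing r┃ 
0                ░┃   Cancel    │sults┃ 
                 ░┃─────────────┘ reco┃ 
                 ░┃plements incoming r┃ 
t = 100          ▼┃erates thread pools┃ 
━━━━━━━━━━━━━━━━━━┛━━━━━━━━━━━━━━━━━━━┛ 


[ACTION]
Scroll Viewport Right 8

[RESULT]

             ┃      ┃                   
─────────────┨──────┨                   
            ▲┃━━━━━━━━━━━━━━━━━━━┓      
ration      █┃                   ┃      
 = 60       ░┃───────────────────┨      
            ░┃rates configuration┃      
            ░┃─────────────┐lloca┃      
e           ░┃write?       │lloca┃      
ocalhost    ░┃t be undone. │ing r┃      
            ░┃   Cancel    │sults┃      
            ░┃─────────────┘ reco┃      
            ░┃plements incoming r┃      
00          ▼┃erates thread pools┃      
━━━━━━━━━━━━━┛━━━━━━━━━━━━━━━━━━━┛      


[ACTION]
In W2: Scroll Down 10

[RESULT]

             ┃      ┃                   
─────────────┨──────┨                   
00          ▲┃━━━━━━━━━━━━━━━━━━━┓      
            ░┃                   ┃      
32          ░┃───────────────────┨      
ar/log      ░┃rates configuration┃      
lhost       ░┃─────────────┐lloca┃      
            ░┃write?       │lloca┃      
            █┃t be undone. │ing r┃      
guration    ░┃   Cancel    │sults┃      
2           ░┃─────────────┘ reco┃      
 = true     ░┃plements incoming r┃      
            ▼┃erates thread pools┃      
━━━━━━━━━━━━━┛━━━━━━━━━━━━━━━━━━━┛      


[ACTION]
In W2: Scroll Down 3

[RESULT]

             ┃      ┃                   
─────────────┨──────┨                   
ar/log      ▲┃━━━━━━━━━━━━━━━━━━━┓      
lhost       ░┃                   ┃      
            ░┃───────────────────┨      
            ░┃rates configuration┃      
guration    ░┃─────────────┐lloca┃      
2           ░┃write?       │lloca┃      
 = true     ░┃t be undone. │ing r┃      
            █┃   Cancel    │sults┃      
            ░┃─────────────┘ reco┃      
            ░┃plements incoming r┃      
            ▼┃erates thread pools┃      
━━━━━━━━━━━━━┛━━━━━━━━━━━━━━━━━━━┛      


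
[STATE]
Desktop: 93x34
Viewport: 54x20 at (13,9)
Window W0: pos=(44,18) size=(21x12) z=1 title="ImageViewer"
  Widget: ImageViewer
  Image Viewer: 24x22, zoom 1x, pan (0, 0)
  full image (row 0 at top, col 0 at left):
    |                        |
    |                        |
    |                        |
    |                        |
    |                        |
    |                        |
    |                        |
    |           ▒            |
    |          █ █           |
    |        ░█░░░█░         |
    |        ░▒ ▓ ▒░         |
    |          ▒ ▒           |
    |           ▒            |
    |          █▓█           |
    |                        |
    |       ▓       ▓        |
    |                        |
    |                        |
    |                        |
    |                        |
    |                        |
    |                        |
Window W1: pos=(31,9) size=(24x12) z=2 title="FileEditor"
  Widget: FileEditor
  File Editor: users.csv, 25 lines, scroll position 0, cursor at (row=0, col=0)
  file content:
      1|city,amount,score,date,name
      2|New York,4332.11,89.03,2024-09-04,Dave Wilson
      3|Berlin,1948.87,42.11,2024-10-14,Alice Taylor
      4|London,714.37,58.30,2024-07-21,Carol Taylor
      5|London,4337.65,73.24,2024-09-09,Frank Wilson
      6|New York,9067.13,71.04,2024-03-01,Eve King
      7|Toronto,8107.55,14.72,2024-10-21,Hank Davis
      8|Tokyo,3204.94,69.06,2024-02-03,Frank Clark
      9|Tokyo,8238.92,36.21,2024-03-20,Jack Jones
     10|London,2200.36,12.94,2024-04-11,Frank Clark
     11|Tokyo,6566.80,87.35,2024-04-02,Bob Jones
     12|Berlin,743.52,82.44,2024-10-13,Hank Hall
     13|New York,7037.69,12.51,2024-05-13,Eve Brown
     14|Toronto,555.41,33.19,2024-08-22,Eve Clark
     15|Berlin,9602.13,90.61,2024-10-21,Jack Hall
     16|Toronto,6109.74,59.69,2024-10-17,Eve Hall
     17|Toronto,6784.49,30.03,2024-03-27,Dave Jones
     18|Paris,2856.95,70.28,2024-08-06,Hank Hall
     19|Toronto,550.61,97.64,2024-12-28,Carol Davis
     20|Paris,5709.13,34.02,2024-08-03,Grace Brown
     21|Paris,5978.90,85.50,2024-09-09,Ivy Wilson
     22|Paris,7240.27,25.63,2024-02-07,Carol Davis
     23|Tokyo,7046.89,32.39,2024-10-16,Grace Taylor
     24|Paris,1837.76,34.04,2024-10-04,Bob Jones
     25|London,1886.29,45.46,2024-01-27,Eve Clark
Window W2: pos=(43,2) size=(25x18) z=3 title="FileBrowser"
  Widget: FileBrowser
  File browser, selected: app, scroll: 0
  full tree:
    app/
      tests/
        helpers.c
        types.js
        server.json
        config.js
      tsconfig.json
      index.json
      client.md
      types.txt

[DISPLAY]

                  ┏━━━━━━━━━━━┃    client.md          
                  ┃ FileEditor┃    types.txt          
                  ┠───────────┃                       
                  ┃█ity,amount┃                       
                  ┃New York,43┃                       
                  ┃Berlin,1948┃                       
                  ┃London,714.┃                       
                  ┃London,4337┃                       
                  ┃New York,90┃                       
                  ┃Toronto,810┃                       
                  ┃Tokyo,3204.┗━━━━━━━━━━━━━━━━━━━━━━━
                  ┗━━━━━━━━━━━━━━━━━━━━━━┛─────────┨  
                               ┃                   ┃  
                               ┃                   ┃  
                               ┃                   ┃  
                               ┃                   ┃  
                               ┃                   ┃  
                               ┃                   ┃  
                               ┃                   ┃  
                               ┃           ▒       ┃  


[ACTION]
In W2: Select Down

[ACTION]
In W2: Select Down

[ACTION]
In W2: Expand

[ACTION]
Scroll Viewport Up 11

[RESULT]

                                                      
                                                      
                              ┏━━━━━━━━━━━━━━━━━━━━━━━
                              ┃ FileBrowser           
                              ┠───────────────────────
                              ┃  [-] app/             
                              ┃    [+] tests/         
                              ┃  > tsconfig.json      
                              ┃    index.json         
                  ┏━━━━━━━━━━━┃    client.md          
                  ┃ FileEditor┃    types.txt          
                  ┠───────────┃                       
                  ┃█ity,amount┃                       
                  ┃New York,43┃                       
                  ┃Berlin,1948┃                       
                  ┃London,714.┃                       
                  ┃London,4337┃                       
                  ┃New York,90┃                       
                  ┃Toronto,810┃                       
                  ┃Tokyo,3204.┗━━━━━━━━━━━━━━━━━━━━━━━


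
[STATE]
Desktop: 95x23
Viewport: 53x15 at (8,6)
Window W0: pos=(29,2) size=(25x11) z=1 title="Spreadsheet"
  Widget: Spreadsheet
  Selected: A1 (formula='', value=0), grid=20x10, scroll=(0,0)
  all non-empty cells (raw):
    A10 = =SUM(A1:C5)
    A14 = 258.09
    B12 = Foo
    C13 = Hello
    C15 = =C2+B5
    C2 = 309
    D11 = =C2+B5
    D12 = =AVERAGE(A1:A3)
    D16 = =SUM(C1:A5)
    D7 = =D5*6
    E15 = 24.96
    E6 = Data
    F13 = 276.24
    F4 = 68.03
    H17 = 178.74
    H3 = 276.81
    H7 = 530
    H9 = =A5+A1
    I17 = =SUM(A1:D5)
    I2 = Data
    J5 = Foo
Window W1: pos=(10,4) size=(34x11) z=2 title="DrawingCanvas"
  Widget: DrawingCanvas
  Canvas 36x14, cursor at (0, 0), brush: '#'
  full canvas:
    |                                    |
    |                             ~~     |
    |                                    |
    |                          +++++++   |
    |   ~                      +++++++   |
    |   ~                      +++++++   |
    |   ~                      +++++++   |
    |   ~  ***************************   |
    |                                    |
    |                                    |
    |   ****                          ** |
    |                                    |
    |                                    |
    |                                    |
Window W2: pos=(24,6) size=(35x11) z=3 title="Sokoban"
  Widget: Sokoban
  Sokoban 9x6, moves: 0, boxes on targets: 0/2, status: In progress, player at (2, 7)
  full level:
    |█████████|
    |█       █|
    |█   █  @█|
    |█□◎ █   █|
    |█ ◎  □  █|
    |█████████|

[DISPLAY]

  ┠─────────────┏━━━━━━━━━━━━━━━━━━━━━━━━━━━━━━━━━┓  
  ┃+            ┃ Sokoban                         ┃  
  ┃             ┠─────────────────────────────────┨  
  ┃             ┃█████████                        ┃  
  ┃             ┃█       █                        ┃  
  ┃   ~         ┃█   █  @█                        ┃  
  ┃   ~         ┃█□◎ █   █                        ┃  
  ┃   ~         ┃█ ◎  □  █                        ┃  
  ┗━━━━━━━━━━━━━┃█████████                        ┃  
                ┃Moves: 0  0/2                    ┃  
                ┗━━━━━━━━━━━━━━━━━━━━━━━━━━━━━━━━━┛  
                                                     
                                                     
                                                     
                                                     


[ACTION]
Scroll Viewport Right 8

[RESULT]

────────┏━━━━━━━━━━━━━━━━━━━━━━━━━━━━━━━━━┓          
        ┃ Sokoban                         ┃          
        ┠─────────────────────────────────┨          
        ┃█████████                        ┃          
        ┃█       █                        ┃          
        ┃█   █  @█                        ┃          
        ┃█□◎ █   █                        ┃          
        ┃█ ◎  □  █                        ┃          
━━━━━━━━┃█████████                        ┃          
        ┃Moves: 0  0/2                    ┃          
        ┗━━━━━━━━━━━━━━━━━━━━━━━━━━━━━━━━━┛          
                                                     
                                                     
                                                     
                                                     


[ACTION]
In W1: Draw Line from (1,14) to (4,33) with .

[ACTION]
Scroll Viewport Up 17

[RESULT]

                                                     
                                                     
             ┏━━━━━━━━━━━━━━━━━━━━━━━┓               
             ┃ Spreadsheet           ┃               
━━━━━━━━━━━━━━━━━━━━━━━━━━━┓─────────┨               
ingCanvas                  ┃         ┃               
────────┏━━━━━━━━━━━━━━━━━━━━━━━━━━━━━━━━━┓          
        ┃ Sokoban                         ┃          
        ┠─────────────────────────────────┨          
        ┃█████████                        ┃          
        ┃█       █                        ┃          
        ┃█   █  @█                        ┃          
        ┃█□◎ █   █                        ┃          
        ┃█ ◎  □  █                        ┃          
━━━━━━━━┃█████████                        ┃          


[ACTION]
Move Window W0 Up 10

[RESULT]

             ┏━━━━━━━━━━━━━━━━━━━━━━━┓               
             ┃ Spreadsheet           ┃               
             ┠───────────────────────┨               
             ┃A1:                    ┃               
━━━━━━━━━━━━━━━━━━━━━━━━━━━┓ B       ┃               
ingCanvas                  ┃---------┃               
────────┏━━━━━━━━━━━━━━━━━━━━━━━━━━━━━━━━━┓          
        ┃ Sokoban                         ┃          
        ┠─────────────────────────────────┨          
        ┃█████████                        ┃          
        ┃█       █                        ┃          
        ┃█   █  @█                        ┃          
        ┃█□◎ █   █                        ┃          
        ┃█ ◎  □  █                        ┃          
━━━━━━━━┃█████████                        ┃          


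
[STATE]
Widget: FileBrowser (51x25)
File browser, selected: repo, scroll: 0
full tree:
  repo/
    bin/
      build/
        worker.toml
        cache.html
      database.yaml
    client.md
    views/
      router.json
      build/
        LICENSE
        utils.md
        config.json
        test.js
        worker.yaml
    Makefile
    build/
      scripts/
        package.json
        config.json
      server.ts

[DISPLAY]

> [-] repo/                                        
    [+] bin/                                       
    client.md                                      
    [+] views/                                     
    Makefile                                       
    [+] build/                                     
                                                   
                                                   
                                                   
                                                   
                                                   
                                                   
                                                   
                                                   
                                                   
                                                   
                                                   
                                                   
                                                   
                                                   
                                                   
                                                   
                                                   
                                                   
                                                   


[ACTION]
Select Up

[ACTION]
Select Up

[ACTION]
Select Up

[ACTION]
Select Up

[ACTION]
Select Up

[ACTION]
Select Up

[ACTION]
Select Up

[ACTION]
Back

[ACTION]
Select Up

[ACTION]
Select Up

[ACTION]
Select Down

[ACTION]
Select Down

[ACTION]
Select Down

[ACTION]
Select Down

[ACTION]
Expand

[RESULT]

  [-] repo/                                        
    [+] bin/                                       
    client.md                                      
    [+] views/                                     
  > Makefile                                       
    [+] build/                                     
                                                   
                                                   
                                                   
                                                   
                                                   
                                                   
                                                   
                                                   
                                                   
                                                   
                                                   
                                                   
                                                   
                                                   
                                                   
                                                   
                                                   
                                                   
                                                   


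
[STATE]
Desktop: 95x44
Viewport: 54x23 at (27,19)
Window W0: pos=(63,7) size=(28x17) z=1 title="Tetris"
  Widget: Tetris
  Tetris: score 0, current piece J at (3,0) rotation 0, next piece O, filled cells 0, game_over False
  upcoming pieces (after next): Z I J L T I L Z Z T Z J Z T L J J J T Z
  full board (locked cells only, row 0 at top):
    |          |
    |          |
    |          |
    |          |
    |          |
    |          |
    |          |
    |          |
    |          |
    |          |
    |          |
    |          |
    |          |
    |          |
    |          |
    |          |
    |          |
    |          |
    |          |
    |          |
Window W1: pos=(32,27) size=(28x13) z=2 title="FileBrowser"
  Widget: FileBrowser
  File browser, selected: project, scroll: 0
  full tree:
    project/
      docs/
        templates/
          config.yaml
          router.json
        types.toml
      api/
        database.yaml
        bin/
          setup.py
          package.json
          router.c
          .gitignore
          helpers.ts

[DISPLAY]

                                    ┃          │      
                                    ┃          │      
                                    ┃          │      
                                    ┃          │      
                                    ┗━━━━━━━━━━━━━━━━━
                                                      
                                                      
                                                      
     ┏━━━━━━━━━━━━━━━━━━━━━━━━━━┓                     
     ┃ FileBrowser              ┃                     
     ┠──────────────────────────┨                     
     ┃> [-] project/            ┃                     
     ┃    [+] docs/             ┃                     
     ┃    [+] api/              ┃                     
     ┃                          ┃                     
     ┃                          ┃                     
     ┃                          ┃                     
     ┃                          ┃                     
     ┃                          ┃                     
     ┃                          ┃                     
     ┗━━━━━━━━━━━━━━━━━━━━━━━━━━┛                     
                                                      
                                                      


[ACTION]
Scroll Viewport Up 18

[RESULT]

                                                      
                                                      
                                                      
                                                      
                                                      
                                                      
                                    ┏━━━━━━━━━━━━━━━━━
                                    ┃ Tetris          
                                    ┠─────────────────
                                    ┃          │Next: 
                                    ┃          │▓▓    
                                    ┃          │▓▓    
                                    ┃          │      
                                    ┃          │      
                                    ┃          │      
                                    ┃          │Score:
                                    ┃          │0     
                                    ┃          │      
                                    ┃          │      
                                    ┃          │      
                                    ┃          │      
                                    ┃          │      
                                    ┗━━━━━━━━━━━━━━━━━


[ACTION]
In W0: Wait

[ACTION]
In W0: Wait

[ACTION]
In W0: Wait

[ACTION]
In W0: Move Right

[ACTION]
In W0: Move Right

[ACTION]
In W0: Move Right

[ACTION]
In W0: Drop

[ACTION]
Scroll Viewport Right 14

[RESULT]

                                                      
                                                      
                                                      
                                                      
                                                      
                                                      
                      ┏━━━━━━━━━━━━━━━━━━━━━━━━━━┓    
                      ┃ Tetris                   ┃    
                      ┠──────────────────────────┨    
                      ┃          │Next:          ┃    
                      ┃          │▓▓             ┃    
                      ┃          │▓▓             ┃    
                      ┃          │               ┃    
                      ┃          │               ┃    
                      ┃          │               ┃    
                      ┃          │Score:         ┃    
                      ┃          │0              ┃    
                      ┃          │               ┃    
                      ┃          │               ┃    
                      ┃          │               ┃    
                      ┃          │               ┃    
                      ┃          │               ┃    
                      ┗━━━━━━━━━━━━━━━━━━━━━━━━━━┛    


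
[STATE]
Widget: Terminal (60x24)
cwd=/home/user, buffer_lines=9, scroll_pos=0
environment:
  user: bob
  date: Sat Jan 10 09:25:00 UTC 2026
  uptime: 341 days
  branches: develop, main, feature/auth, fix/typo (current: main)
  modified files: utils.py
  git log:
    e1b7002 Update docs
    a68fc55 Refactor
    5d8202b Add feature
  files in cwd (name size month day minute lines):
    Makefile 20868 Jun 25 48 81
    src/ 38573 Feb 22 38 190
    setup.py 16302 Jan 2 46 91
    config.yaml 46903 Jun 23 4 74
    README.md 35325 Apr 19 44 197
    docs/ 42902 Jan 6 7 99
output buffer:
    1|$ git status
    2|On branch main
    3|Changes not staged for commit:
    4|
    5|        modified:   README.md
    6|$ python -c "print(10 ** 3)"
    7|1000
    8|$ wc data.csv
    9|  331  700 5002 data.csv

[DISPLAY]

$ git status                                                
On branch main                                              
Changes not staged for commit:                              
                                                            
        modified:   README.md                               
$ python -c "print(10 ** 3)"                                
1000                                                        
$ wc data.csv                                               
  331  700 5002 data.csv                                    
$ █                                                         
                                                            
                                                            
                                                            
                                                            
                                                            
                                                            
                                                            
                                                            
                                                            
                                                            
                                                            
                                                            
                                                            
                                                            


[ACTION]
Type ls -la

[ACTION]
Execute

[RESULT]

$ git status                                                
On branch main                                              
Changes not staged for commit:                              
                                                            
        modified:   README.md                               
$ python -c "print(10 ** 3)"                                
1000                                                        
$ wc data.csv                                               
  331  700 5002 data.csv                                    
$ ls -la                                                    
-rw-r--r--  1 bob group    20868 Jun 25 10:48 Makefile      
drwxr-xr-x  1 bob group    38573 Feb 22 10:38 src/          
-rw-r--r--  1 bob group    16302 Jan  2 10:46 setup.py      
-rw-r--r--  1 bob group    46903 Jun 23 10:04 config.yaml   
-rw-r--r--  1 bob group    35325 Apr 19 10:44 README.md     
drwxr-xr-x  1 bob group    42902 Jan  6 10:07 docs/         
$ █                                                         
                                                            
                                                            
                                                            
                                                            
                                                            
                                                            
                                                            


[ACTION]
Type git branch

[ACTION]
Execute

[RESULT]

$ git status                                                
On branch main                                              
Changes not staged for commit:                              
                                                            
        modified:   README.md                               
$ python -c "print(10 ** 3)"                                
1000                                                        
$ wc data.csv                                               
  331  700 5002 data.csv                                    
$ ls -la                                                    
-rw-r--r--  1 bob group    20868 Jun 25 10:48 Makefile      
drwxr-xr-x  1 bob group    38573 Feb 22 10:38 src/          
-rw-r--r--  1 bob group    16302 Jan  2 10:46 setup.py      
-rw-r--r--  1 bob group    46903 Jun 23 10:04 config.yaml   
-rw-r--r--  1 bob group    35325 Apr 19 10:44 README.md     
drwxr-xr-x  1 bob group    42902 Jan  6 10:07 docs/         
$ git branch                                                
  develop                                                   
* main                                                      
  feature/auth                                              
  fix/typo                                                  
$ █                                                         
                                                            
                                                            


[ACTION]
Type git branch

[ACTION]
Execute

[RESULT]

                                                            
        modified:   README.md                               
$ python -c "print(10 ** 3)"                                
1000                                                        
$ wc data.csv                                               
  331  700 5002 data.csv                                    
$ ls -la                                                    
-rw-r--r--  1 bob group    20868 Jun 25 10:48 Makefile      
drwxr-xr-x  1 bob group    38573 Feb 22 10:38 src/          
-rw-r--r--  1 bob group    16302 Jan  2 10:46 setup.py      
-rw-r--r--  1 bob group    46903 Jun 23 10:04 config.yaml   
-rw-r--r--  1 bob group    35325 Apr 19 10:44 README.md     
drwxr-xr-x  1 bob group    42902 Jan  6 10:07 docs/         
$ git branch                                                
  develop                                                   
* main                                                      
  feature/auth                                              
  fix/typo                                                  
$ git branch                                                
  develop                                                   
* main                                                      
  feature/auth                                              
  fix/typo                                                  
$ █                                                         
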